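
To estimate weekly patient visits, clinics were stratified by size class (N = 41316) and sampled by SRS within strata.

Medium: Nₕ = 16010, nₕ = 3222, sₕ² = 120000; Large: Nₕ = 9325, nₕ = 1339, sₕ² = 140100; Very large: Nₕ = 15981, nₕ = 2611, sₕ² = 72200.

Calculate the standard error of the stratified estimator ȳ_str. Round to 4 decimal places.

Var(ȳ_str) = Σₕ Wₕ²(1 − fₕ)sₕ²/nₕ with Wₕ = Nₕ/N, N = 41316.
Medium: Wₕ = 0.38750121; term = 0.38750121²·(1 − 0.20124922)·120000/3222 = 4.466971.
Large: Wₕ = 0.22569949; term = 0.22569949²·(1 − 0.14359249)·140100/1339 = 4.5645626.
Very large: Wₕ = 0.38679930; term = 0.38679930²·(1 − 0.16338152)·72200/2611 = 3.4612195.
Sum = 12.492753.
SE = √(12.492753) = 3.5345.

3.5345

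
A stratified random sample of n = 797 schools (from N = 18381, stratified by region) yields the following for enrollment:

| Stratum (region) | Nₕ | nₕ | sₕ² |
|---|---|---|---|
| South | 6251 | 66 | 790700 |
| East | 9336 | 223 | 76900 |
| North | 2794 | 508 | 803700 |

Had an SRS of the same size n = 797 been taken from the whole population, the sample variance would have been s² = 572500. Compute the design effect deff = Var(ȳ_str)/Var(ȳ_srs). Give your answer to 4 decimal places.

Var(ȳ_str) = Σ Wₕ²(1−fₕ)sₕ²/nₕ with Wₕ = Nₕ/18381:
  South: (6251/18381)²·(1−66/6251)·790700/66 = 1370.9409
  East: (9336/18381)²·(1−223/9336)·76900/223 = 86.837122
  North: (2794/18381)²·(1−508/2794)·803700/508 = 29.908499
  → Var(ȳ_str) = 1487.6865.
Var(ȳ_srs) = (1 − 797/18381)·572500/797 = 687.1724.
deff = 1487.6865 / 687.1724 = 2.1649.

2.1649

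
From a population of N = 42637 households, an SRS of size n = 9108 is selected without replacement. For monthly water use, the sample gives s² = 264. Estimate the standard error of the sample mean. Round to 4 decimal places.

Under SRS without replacement, Var(ȳ) = (1 − f)·s²/n with f = n/N = 9108/42637 = 0.21361728.
Var(ȳ) = (1 − 0.21361728)·264/9108 = 0.78638272·0.028985507 = 0.022793702.
SE(ȳ) = √(0.022793702) = 0.1510.

0.1510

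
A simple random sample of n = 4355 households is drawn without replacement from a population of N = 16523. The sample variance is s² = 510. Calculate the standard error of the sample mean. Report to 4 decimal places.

Under SRS without replacement, Var(ȳ) = (1 − f)·s²/n with f = n/N = 4355/16523 = 0.26357199.
Var(ȳ) = (1 − 0.26357199)·510/4355 = 0.73642801·0.11710677 = 0.086240708.
SE(ȳ) = √(0.086240708) = 0.2937.

0.2937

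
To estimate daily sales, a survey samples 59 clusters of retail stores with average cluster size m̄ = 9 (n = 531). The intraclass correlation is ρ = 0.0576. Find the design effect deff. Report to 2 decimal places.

1.46

deff = 1 + (9 − 1)·0.0576 = 1 + 0.4608 = 1.4608.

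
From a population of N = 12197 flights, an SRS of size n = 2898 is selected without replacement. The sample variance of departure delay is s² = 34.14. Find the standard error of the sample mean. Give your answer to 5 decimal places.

0.09477

Under SRS without replacement, Var(ȳ) = (1 − f)·s²/n with f = n/N = 2898/12197 = 0.23759941.
Var(ȳ) = (1 − 0.23759941)·34.14/2898 = 0.76240059·0.011780538 = 0.0089814894.
SE(ȳ) = √(0.0089814894) = 0.09477.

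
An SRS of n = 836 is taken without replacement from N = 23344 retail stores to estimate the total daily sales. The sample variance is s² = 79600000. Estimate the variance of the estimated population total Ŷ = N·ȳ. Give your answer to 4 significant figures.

5.003 × 10^13

Var(Ŷ) = N²·Var(ȳ) = N²·(1 − n/N)·s²/n.
f = 836/23344 = 0.03581220; Var(ȳ) = 0.96418780·79600000/836 = 91805.441.
Var(Ŷ) = 23344² · 91805.441 = 5.0028671 × 10^13.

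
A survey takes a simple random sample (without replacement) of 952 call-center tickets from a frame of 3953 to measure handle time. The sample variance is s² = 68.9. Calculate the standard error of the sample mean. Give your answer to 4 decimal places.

0.2344

Under SRS without replacement, Var(ȳ) = (1 − f)·s²/n with f = n/N = 952/3953 = 0.24082975.
Var(ȳ) = (1 − 0.24082975)·68.9/952 = 0.75917025·0.07237395 = 0.054944149.
SE(ȳ) = √(0.054944149) = 0.2344.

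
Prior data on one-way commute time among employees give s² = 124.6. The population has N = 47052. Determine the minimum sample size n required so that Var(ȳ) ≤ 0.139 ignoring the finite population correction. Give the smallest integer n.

Without fpc, n₀ = s²/D = 124.6/0.139 = 896.4029.
Rounding up, n = 897.

897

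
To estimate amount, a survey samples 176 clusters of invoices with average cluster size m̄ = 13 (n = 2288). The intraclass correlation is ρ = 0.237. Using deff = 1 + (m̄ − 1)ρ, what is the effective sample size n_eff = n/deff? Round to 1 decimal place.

deff = 1 + (13 − 1)·0.237 = 1 + 2.844 = 3.844.
n_eff = 2288 / 3.844 = 595.2.

595.2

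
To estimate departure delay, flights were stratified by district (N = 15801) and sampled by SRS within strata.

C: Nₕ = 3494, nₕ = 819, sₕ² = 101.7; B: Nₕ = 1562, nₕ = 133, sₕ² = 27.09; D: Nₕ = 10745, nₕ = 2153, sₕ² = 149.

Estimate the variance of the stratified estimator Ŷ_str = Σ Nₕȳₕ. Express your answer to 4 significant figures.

8.004 × 10^6

Var(Ŷ_str) = Σₕ Nₕ²(1 − fₕ)sₕ²/nₕ.
C: 3494²·(1 − 819/3494)·101.7/819 = 1.1606031 × 10^6.
B: 1562²·(1 − 133/1562)·27.09/133 = 454643.12.
D: 10745²·(1 − 2153/10745)·149/2153 = 6.3891477 × 10^6.
Sum = 8.0043939 × 10^6.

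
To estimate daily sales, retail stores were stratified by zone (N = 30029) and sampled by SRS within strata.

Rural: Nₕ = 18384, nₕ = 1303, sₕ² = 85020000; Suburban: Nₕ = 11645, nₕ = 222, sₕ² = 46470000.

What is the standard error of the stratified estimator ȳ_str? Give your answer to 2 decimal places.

Var(ȳ_str) = Σₕ Wₕ²(1 − fₕ)sₕ²/nₕ with Wₕ = Nₕ/N, N = 30029.
Rural: Wₕ = 0.61220820; term = 0.61220820²·(1 − 0.07087685)·85020000/1303 = 22722.089.
Suburban: Wₕ = 0.38779180; term = 0.38779180²·(1 − 0.01906398)·46470000/222 = 30878.602.
Sum = 53600.691.
SE = √(53600.691) = 231.52.

231.52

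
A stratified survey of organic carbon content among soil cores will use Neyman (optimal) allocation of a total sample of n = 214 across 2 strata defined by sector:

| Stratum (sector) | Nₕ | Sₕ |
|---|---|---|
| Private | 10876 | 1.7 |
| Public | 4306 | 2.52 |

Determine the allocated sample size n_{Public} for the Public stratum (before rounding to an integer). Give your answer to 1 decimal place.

Neyman allocation: nₕ = n·NₕSₕ / Σⱼ NⱼSⱼ.
Σ NⱼSⱼ = 10876·1.7 + 4306·2.52 = 29340.32.
n_{Public} = 214·4306·2.52 / 29340.32 = 79.1.

79.1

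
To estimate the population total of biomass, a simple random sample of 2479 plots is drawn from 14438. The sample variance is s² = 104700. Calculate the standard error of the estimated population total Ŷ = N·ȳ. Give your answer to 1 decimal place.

85395.7

Var(Ŷ) = N²·Var(ȳ) = N²·(1 − n/N)·s²/n.
f = 2479/14438 = 0.17169968; Var(ȳ) = 0.82830032·104700/2479 = 34.983075.
Var(Ŷ) = 14438² · 34.983075 = 7.2924264 × 10^9.
SE(Ŷ) = √(7.2924264 × 10^9) = 85395.7.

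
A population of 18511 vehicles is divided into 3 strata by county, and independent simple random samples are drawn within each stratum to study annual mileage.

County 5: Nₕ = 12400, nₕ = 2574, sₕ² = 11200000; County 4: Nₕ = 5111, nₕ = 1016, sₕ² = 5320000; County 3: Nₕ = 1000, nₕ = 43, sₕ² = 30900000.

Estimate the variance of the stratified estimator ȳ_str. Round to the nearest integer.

3874

Var(ȳ_str) = Σₕ Wₕ²(1 − fₕ)sₕ²/nₕ with Wₕ = Nₕ/N, N = 18511.
County 5: Wₕ = 0.66987197; term = 0.66987197²·(1 − 0.20758065)·11200000/2574 = 1547.2061.
County 4: Wₕ = 0.27610610; term = 0.27610610²·(1 − 0.19878693)·5320000/1016 = 319.82908.
County 3: Wₕ = 0.05402193; term = 0.05402193²·(1 − 0.04300000)·30900000/43 = 2006.9761.
Sum = 3874.0113.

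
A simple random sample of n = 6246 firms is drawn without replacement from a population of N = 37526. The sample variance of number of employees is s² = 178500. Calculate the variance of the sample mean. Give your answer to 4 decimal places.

23.8216

Under SRS without replacement, Var(ȳ) = (1 − f)·s²/n with f = n/N = 6246/37526 = 0.16644460.
Var(ȳ) = (1 − 0.16644460)·178500/6246 = 0.83355540·28.57829 = 23.821588.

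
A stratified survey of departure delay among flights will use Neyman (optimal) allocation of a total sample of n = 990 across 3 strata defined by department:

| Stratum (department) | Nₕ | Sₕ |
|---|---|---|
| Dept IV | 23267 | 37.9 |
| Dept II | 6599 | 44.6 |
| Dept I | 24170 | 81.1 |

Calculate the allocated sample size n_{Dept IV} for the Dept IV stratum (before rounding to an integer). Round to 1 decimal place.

278.4

Neyman allocation: nₕ = n·NₕSₕ / Σⱼ NⱼSⱼ.
Σ NⱼSⱼ = 23267·37.9 + 6599·44.6 + 24170·81.1 = 3.1363217 × 10^6.
n_{Dept IV} = 990·23267·37.9 / (3.1363217 × 10^6) = 278.4.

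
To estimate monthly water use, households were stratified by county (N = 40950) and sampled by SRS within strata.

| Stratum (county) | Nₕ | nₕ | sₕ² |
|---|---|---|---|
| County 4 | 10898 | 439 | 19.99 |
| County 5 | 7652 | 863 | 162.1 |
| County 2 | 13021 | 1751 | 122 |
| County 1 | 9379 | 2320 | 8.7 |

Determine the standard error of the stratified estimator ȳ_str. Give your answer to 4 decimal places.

Var(ȳ_str) = Σₕ Wₕ²(1 − fₕ)sₕ²/nₕ with Wₕ = Nₕ/N, N = 40950.
County 4: Wₕ = 0.26612943; term = 0.26612943²·(1 − 0.04028262)·19.99/439 = 0.0030951195.
County 5: Wₕ = 0.18686203; term = 0.18686203²·(1 − 0.11278097)·162.1/863 = 0.0058189574.
County 2: Wₕ = 0.31797314; term = 0.31797314²·(1 − 0.13447508)·122/1751 = 0.0060972518.
County 1: Wₕ = 0.22903541; term = 0.22903541²·(1 − 0.24736113)·8.7/2320 = 1.4805503 × 10^-4.
Sum = 0.015159384.
SE = √(0.015159384) = 0.1231.

0.1231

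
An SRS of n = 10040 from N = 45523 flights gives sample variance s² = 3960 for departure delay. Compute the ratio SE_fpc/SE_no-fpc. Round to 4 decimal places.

f = n/N = 10040/45523 = 0.22054785.
SE_no-fpc = √(s²/n) = 0.6280305; SE_fpc = √((1−f)s²/n) = 0.5544667.
Ratio = √(1−f) = 0.88286587.

0.8829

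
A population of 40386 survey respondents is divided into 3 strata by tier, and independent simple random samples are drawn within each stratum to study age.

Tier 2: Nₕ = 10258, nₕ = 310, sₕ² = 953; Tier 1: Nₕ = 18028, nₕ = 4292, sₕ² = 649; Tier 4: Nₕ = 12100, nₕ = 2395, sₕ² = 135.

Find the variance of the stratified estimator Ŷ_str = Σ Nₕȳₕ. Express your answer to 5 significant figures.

Var(Ŷ_str) = Σₕ Nₕ²(1 − fₕ)sₕ²/nₕ.
Tier 2: 10258²·(1 − 310/10258)·953/310 = 3.1371095 × 10^8.
Tier 1: 18028²·(1 − 4292/18028)·649/4292 = 3.7444912 × 10^7.
Tier 4: 12100²·(1 − 2395/12100)·135/2395 = 6.6192557 × 10^6.
Sum = 3.5777512 × 10^8.

3.5778 × 10^8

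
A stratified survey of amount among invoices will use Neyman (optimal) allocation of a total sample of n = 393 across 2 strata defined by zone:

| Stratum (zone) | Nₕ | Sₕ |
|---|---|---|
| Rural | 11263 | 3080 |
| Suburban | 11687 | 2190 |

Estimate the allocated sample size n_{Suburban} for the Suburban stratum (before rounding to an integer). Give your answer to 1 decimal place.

166.9

Neyman allocation: nₕ = n·NₕSₕ / Σⱼ NⱼSⱼ.
Σ NⱼSⱼ = 11263·3080 + 11687·2190 = 6.028457 × 10^7.
n_{Suburban} = 393·11687·2190 / (6.028457 × 10^7) = 166.9.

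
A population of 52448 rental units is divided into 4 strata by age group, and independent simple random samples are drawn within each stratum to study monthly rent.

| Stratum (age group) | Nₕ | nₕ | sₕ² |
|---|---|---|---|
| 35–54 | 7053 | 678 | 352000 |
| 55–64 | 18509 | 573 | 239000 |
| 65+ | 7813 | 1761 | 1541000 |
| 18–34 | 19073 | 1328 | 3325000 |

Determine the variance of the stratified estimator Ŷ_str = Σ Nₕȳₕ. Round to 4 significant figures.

Var(Ŷ_str) = Σₕ Nₕ²(1 − fₕ)sₕ²/nₕ.
35–54: 7053²·(1 − 678/7053)·352000/678 = 2.3343558 × 10^10.
55–64: 18509²·(1 − 573/18509)·239000/573 = 1.3846877 × 10^11.
65+: 7813²·(1 − 1761/7813)·1541000/1761 = 4.1377098 × 10^10.
18–34: 19073²·(1 − 1328/19073)·3325000/1328 = 8.4740025 × 10^11.
Sum = 1.0505897 × 10^12.

1.051 × 10^12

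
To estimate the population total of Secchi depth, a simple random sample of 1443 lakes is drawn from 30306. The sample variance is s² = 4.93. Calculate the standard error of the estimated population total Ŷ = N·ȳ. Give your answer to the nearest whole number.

1729

Var(Ŷ) = N²·Var(ȳ) = N²·(1 − n/N)·s²/n.
f = 1443/30306 = 0.04761433; Var(ȳ) = 0.95238567·4.93/1443 = 0.0032538194.
Var(Ŷ) = 30306² · 0.0032538194 = 2.9884823 × 10^6.
SE(Ŷ) = √(2.9884823 × 10^6) = 1729.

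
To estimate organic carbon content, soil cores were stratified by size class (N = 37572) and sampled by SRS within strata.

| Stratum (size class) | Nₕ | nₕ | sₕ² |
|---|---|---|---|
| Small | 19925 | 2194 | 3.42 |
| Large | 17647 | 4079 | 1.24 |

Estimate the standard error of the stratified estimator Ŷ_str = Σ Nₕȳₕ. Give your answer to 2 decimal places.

789.62

Var(Ŷ_str) = Σₕ Nₕ²(1 − fₕ)sₕ²/nₕ.
Small: 19925²·(1 − 2194/19925)·3.42/2194 = 550707.57.
Large: 17647²·(1 − 4079/17647)·1.24/4079 = 72787.148.
Sum = 623494.72.
SE = √(623494.72) = 789.62.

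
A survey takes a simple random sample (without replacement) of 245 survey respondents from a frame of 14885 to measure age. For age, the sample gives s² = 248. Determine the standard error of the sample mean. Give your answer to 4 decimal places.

Under SRS without replacement, Var(ȳ) = (1 − f)·s²/n with f = n/N = 245/14885 = 0.01645952.
Var(ȳ) = (1 − 0.01645952)·248/245 = 0.98354048·1.0122449 = 0.99558383.
SE(ȳ) = √(0.99558383) = 0.9978.

0.9978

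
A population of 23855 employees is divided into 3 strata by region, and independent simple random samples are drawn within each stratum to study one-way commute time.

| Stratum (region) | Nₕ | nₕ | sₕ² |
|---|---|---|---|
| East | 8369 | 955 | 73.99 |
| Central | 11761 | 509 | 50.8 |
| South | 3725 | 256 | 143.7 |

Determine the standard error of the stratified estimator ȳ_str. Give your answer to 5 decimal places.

Var(ȳ_str) = Σₕ Wₕ²(1 − fₕ)sₕ²/nₕ with Wₕ = Nₕ/N, N = 23855.
East: Wₕ = 0.35082792; term = 0.35082792²·(1 − 0.11411160)·73.99/955 = 0.0084476705.
Central: Wₕ = 0.49302033; term = 0.49302033²·(1 − 0.04327863)·50.8/509 = 0.023209248.
South: Wₕ = 0.15615175; term = 0.15615175²·(1 − 0.06872483)·143.7/256 = 0.012746429.
Sum = 0.044403348.
SE = √(0.044403348) = 0.21072.

0.21072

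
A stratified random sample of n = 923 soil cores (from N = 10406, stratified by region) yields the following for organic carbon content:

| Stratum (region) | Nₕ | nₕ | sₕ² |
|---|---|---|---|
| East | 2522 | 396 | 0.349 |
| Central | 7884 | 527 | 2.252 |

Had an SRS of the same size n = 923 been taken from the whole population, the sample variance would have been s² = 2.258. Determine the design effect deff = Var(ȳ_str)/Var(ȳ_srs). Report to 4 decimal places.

1.0463

Var(ȳ_str) = Σ Wₕ²(1−fₕ)sₕ²/nₕ with Wₕ = Nₕ/10406:
  East: (2522/10406)²·(1−396/2522)·0.349/396 = 4.3638613 × 10^-5
  Central: (7884/10406)²·(1−527/7884)·2.252/527 = 0.0022889563
  → Var(ȳ_str) = 0.0023325949.
Var(ȳ_srs) = (1 − 923/10406)·2.258/923 = 0.0022293803.
deff = 0.0023325949 / 0.0022293803 = 1.0463.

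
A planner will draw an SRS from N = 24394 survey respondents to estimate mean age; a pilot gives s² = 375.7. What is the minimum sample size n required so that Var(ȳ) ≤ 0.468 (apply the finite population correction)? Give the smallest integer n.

778

Without fpc, n₀ = s²/D = 375.7/0.468 = 802.7778.
With fpc, (1 − n/N)·s²/n ≤ D requires n ≥ n₀/(1 + n₀/N) = 802.7778/(1 + 802.7778/24394) = 777.2010.
Rounding up, n = 778.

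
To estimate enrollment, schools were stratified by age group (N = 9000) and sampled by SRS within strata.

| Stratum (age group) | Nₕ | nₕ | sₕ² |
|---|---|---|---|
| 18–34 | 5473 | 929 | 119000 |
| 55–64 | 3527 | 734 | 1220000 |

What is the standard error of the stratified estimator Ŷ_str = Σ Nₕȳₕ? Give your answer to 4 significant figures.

139900

Var(Ŷ_str) = Σₕ Nₕ²(1 − fₕ)sₕ²/nₕ.
18–34: 5473²·(1 − 929/5473)·119000/929 = 3.1856277 × 10^9.
55–64: 3527²·(1 − 734/3527)·1220000/734 = 1.6373449 × 10^10.
Sum = 1.9559077 × 10^10.
SE = √(1.9559077 × 10^10) = 139900.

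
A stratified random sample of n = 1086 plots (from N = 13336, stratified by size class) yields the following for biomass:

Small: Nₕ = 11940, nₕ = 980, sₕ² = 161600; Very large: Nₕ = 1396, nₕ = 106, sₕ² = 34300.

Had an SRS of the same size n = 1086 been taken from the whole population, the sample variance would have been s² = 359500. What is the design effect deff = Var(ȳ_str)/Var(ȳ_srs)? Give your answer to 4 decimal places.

Var(ȳ_str) = Σ Wₕ²(1−fₕ)sₕ²/nₕ with Wₕ = Nₕ/13336:
  Small: (11940/13336)²·(1−980/11940)·161600/980 = 121.33301
  Very large: (1396/13336)²·(1−106/1396)·34300/106 = 3.2765154
  → Var(ȳ_str) = 124.60953.
Var(ȳ_srs) = (1 − 1086/13336)·359500/1086 = 304.0742.
deff = 124.60953 / 304.0742 = 0.4098.

0.4098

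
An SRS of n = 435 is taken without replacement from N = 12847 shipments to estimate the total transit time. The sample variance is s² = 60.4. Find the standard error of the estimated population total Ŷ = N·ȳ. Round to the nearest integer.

4705

Var(Ŷ) = N²·Var(ȳ) = N²·(1 − n/N)·s²/n.
f = 435/12847 = 0.03386005; Var(ȳ) = 0.96613995·60.4/435 = 0.13414909.
Var(Ŷ) = 12847² · 0.13414909 = 2.2140691 × 10^7.
SE(Ŷ) = √(2.2140691 × 10^7) = 4705.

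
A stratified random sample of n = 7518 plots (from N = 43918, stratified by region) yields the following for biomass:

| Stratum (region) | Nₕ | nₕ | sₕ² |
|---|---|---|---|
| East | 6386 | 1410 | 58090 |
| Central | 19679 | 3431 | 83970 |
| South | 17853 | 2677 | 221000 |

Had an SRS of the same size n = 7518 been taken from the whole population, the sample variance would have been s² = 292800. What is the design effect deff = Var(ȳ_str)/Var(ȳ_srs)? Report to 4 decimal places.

0.5060

Var(ȳ_str) = Σ Wₕ²(1−fₕ)sₕ²/nₕ with Wₕ = Nₕ/43918:
  East: (6386/43918)²·(1−1410/6386)·58090/1410 = 0.67874468
  Central: (19679/43918)²·(1−3431/19679)·83970/3431 = 4.0571518
  South: (17853/43918)²·(1−2677/17853)·221000/2677 = 11.59651
  → Var(ȳ_str) = 16.332406.
Var(ȳ_srs) = (1 − 7518/43918)·292800/7518 = 32.279558.
deff = 16.332406 / 32.279558 = 0.5060.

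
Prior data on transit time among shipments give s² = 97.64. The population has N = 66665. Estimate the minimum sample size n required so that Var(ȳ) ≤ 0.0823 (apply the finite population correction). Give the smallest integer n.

1166

Without fpc, n₀ = s²/D = 97.64/0.0823 = 1186.3913.
With fpc, (1 − n/N)·s²/n ≤ D requires n ≥ n₀/(1 + n₀/N) = 1186.3913/(1 + 1186.3913/66665) = 1165.6471.
Rounding up, n = 1166.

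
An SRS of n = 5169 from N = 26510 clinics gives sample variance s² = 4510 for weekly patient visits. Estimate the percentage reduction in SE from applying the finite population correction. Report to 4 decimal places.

10.2773

f = n/N = 5169/26510 = 0.19498303.
SE_no-fpc = √(s²/n) = 0.934082; SE_fpc = √((1−f)s²/n) = 0.83808395.
Ratio = √(1−f) = 0.89722738. Reduction = 100·(1 − 0.89722738) = 10.2773%.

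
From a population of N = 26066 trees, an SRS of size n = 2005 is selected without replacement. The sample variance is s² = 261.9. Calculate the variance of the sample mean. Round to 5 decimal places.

Under SRS without replacement, Var(ȳ) = (1 − f)·s²/n with f = n/N = 2005/26066 = 0.07692013.
Var(ȳ) = (1 − 0.07692013)·261.9/2005 = 0.92307987·0.13062344 = 0.12057587.

0.12058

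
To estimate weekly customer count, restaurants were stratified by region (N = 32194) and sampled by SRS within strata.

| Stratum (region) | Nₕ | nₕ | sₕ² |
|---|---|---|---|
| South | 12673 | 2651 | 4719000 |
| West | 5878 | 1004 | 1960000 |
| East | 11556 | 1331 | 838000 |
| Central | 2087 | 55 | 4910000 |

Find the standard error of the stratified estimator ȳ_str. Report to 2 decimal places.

Var(ȳ_str) = Σₕ Wₕ²(1 − fₕ)sₕ²/nₕ with Wₕ = Nₕ/N, N = 32194.
South: Wₕ = 0.39364478; term = 0.39364478²·(1 − 0.20918488)·4719000/2651 = 218.13442.
West: Wₕ = 0.18258061; term = 0.18258061²·(1 − 0.17080640)·1960000/1004 = 53.961944.
East: Wₕ = 0.35894887; term = 0.35894887²·(1 − 0.11517826)·838000/1331 = 71.77727.
Central: Wₕ = 0.06482574; term = 0.06482574²·(1 − 0.02635362)·4910000/55 = 365.2709.
Sum = 709.14453.
SE = √(709.14453) = 26.63.

26.63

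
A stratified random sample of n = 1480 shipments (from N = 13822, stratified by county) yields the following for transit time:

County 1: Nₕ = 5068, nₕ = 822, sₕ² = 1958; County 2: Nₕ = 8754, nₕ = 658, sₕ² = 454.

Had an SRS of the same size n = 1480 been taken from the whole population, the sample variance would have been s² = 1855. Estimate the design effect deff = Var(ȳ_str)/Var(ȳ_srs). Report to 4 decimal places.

0.4684

Var(ȳ_str) = Σ Wₕ²(1−fₕ)sₕ²/nₕ with Wₕ = Nₕ/13822:
  County 1: (5068/13822)²·(1−822/5068)·1958/822 = 0.26829692
  County 2: (8754/13822)²·(1−658/8754)·454/658 = 0.25595595
  → Var(ȳ_str) = 0.52425287.
Var(ȳ_srs) = (1 − 1480/13822)·1855/1480 = 1.119172.
deff = 0.52425287 / 1.119172 = 0.4684.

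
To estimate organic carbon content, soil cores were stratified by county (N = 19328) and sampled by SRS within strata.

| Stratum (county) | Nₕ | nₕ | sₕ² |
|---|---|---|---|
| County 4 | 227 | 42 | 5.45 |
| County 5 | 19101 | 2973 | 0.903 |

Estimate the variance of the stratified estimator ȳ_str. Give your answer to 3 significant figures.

2.65 × 10^-4

Var(ȳ_str) = Σₕ Wₕ²(1 − fₕ)sₕ²/nₕ with Wₕ = Nₕ/N, N = 19328.
County 4: Wₕ = 0.01174462; term = 0.01174462²·(1 − 0.18502203)·5.45/42 = 1.4587167 × 10^-5.
County 5: Wₕ = 0.98825538; term = 0.98825538²·(1 − 0.15564630)·0.903/2973 = 2.5046995 × 10^-4.
Sum = 2.6505712 × 10^-4.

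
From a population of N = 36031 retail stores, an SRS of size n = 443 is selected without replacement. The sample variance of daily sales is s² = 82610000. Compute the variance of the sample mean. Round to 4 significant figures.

Under SRS without replacement, Var(ȳ) = (1 − f)·s²/n with f = n/N = 443/36031 = 0.01229497.
Var(ȳ) = (1 − 0.01229497)·82610000/443 = 0.98770503·186478.56 = 184185.81.

184200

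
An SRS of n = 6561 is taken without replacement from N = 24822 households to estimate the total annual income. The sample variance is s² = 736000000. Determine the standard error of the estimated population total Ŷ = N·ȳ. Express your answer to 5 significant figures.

Var(Ŷ) = N²·Var(ȳ) = N²·(1 − n/N)·s²/n.
f = 6561/24822 = 0.26432197; Var(ȳ) = 0.73567803·736000000/6561 = 82526.906.
Var(Ŷ) = 24822² · 82526.906 = 5.0847442 × 10^13.
SE(Ŷ) = √(5.0847442 × 10^13) = 7.1307 × 10^6.

7.1307 × 10^6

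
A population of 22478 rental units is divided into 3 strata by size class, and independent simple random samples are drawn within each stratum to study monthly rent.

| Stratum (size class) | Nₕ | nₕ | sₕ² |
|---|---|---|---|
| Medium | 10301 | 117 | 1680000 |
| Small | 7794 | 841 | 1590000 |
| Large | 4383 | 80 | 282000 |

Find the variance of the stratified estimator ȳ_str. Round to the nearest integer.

3316

Var(ȳ_str) = Σₕ Wₕ²(1 − fₕ)sₕ²/nₕ with Wₕ = Nₕ/N, N = 22478.
Medium: Wₕ = 0.45827031; term = 0.45827031²·(1 − 0.01135812)·1680000/117 = 2981.3013.
Small: Wₕ = 0.34673903; term = 0.34673903²·(1 − 0.10790352)·1590000/841 = 202.77687.
Large: Wₕ = 0.19499066; term = 0.19499066²·(1 − 0.01825234)·282000/80 = 131.57901.
Sum = 3315.6572.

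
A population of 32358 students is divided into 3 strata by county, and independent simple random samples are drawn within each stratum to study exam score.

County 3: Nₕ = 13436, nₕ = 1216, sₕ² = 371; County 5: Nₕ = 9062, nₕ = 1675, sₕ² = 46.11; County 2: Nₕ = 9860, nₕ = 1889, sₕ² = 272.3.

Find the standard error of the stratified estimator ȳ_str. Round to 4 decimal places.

0.2458

Var(ȳ_str) = Σₕ Wₕ²(1 − fₕ)sₕ²/nₕ with Wₕ = Nₕ/N, N = 32358.
County 3: Wₕ = 0.41522962; term = 0.41522962²·(1 − 0.09050313)·371/1216 = 0.047842977.
County 5: Wₕ = 0.28005439; term = 0.28005439²·(1 − 0.18483778)·46.11/1675 = 0.0017599856.
County 2: Wₕ = 0.30471599; term = 0.30471599²·(1 − 0.19158215)·272.3/1889 = 0.010820369.
Sum = 0.060423332.
SE = √(0.060423332) = 0.2458.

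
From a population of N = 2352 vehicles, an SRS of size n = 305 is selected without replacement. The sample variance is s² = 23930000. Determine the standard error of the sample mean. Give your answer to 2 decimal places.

Under SRS without replacement, Var(ȳ) = (1 − f)·s²/n with f = n/N = 305/2352 = 0.12967687.
Var(ȳ) = (1 − 0.12967687)·23930000/305 = 0.87032313·78459.016 = 68284.697.
SE(ȳ) = √(68284.697) = 261.31.

261.31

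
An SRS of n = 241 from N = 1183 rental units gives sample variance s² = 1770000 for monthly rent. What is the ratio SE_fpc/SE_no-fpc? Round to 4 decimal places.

f = n/N = 241/1183 = 0.20371936.
SE_no-fpc = √(s²/n) = 85.699465; SE_fpc = √((1−f)s²/n) = 76.473539.
Ratio = √(1−f) = 0.89234558.

0.8923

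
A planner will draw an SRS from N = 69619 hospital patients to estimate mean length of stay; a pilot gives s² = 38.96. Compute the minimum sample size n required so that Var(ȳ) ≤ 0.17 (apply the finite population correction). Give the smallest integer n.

229

Without fpc, n₀ = s²/D = 38.96/0.17 = 229.1765.
With fpc, (1 − n/N)·s²/n ≤ D requires n ≥ n₀/(1 + n₀/N) = 229.1765/(1 + 229.1765/69619) = 228.4246.
Rounding up, n = 229.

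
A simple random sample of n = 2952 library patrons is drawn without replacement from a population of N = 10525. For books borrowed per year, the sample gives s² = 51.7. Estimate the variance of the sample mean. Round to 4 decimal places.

0.0126

Under SRS without replacement, Var(ȳ) = (1 − f)·s²/n with f = n/N = 2952/10525 = 0.28047506.
Var(ȳ) = (1 − 0.28047506)·51.7/2952 = 0.71952494·0.01751355 = 0.012601436.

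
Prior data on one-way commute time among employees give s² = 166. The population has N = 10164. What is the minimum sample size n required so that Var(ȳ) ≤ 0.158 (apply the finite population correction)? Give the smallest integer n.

953

Without fpc, n₀ = s²/D = 166/0.158 = 1050.6329.
With fpc, (1 − n/N)·s²/n ≤ D requires n ≥ n₀/(1 + n₀/N) = 1050.6329/(1 + 1050.6329/10164) = 952.2053.
Rounding up, n = 953.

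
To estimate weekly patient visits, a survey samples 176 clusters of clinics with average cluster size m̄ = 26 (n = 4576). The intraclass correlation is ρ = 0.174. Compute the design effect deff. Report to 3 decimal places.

deff = 1 + (26 − 1)·0.174 = 1 + 4.35 = 5.35.

5.350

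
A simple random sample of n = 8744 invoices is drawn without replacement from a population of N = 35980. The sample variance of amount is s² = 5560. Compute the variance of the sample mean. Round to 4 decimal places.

Under SRS without replacement, Var(ȳ) = (1 − f)·s²/n with f = n/N = 8744/35980 = 0.24302390.
Var(ȳ) = (1 − 0.24302390)·5560/8744 = 0.75697610·0.63586459 = 0.4813343.

0.4813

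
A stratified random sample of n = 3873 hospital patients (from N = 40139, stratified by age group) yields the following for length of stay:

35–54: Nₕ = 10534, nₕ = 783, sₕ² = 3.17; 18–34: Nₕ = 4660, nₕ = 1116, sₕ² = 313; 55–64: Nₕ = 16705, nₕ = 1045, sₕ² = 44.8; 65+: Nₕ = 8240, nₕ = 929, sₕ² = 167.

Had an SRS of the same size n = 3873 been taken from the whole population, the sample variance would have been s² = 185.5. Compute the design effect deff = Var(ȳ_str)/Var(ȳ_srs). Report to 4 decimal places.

Var(ȳ_str) = Σ Wₕ²(1−fₕ)sₕ²/nₕ with Wₕ = Nₕ/40139:
  35–54: (10534/40139)²·(1−783/10534)·3.17/783 = 2.5811121 × 10^-4
  18–34: (4660/40139)²·(1−1116/4660)·313/1116 = 0.002874926
  55–64: (16705/40139)²·(1−1045/16705)·44.8/1045 = 0.0069609236
  65+: (8240/40139)²·(1−929/8240)·167/929 = 0.0067215844
  → Var(ȳ_str) = 0.016815545.
Var(ȳ_srs) = (1 − 3873/40139)·185.5/3873 = 0.043274248.
deff = 0.016815545 / 0.043274248 = 0.3886.

0.3886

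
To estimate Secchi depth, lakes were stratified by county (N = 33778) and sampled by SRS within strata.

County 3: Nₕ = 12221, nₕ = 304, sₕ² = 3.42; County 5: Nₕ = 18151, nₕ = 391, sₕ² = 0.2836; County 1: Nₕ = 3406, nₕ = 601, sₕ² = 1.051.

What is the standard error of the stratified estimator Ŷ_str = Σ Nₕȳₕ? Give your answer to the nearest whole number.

1374

Var(Ŷ_str) = Σₕ Nₕ²(1 − fₕ)sₕ²/nₕ.
County 3: 12221²·(1 − 304/12221)·3.42/304 = 1.6384236 × 10^6.
County 5: 18151²·(1 − 391/18151)·0.2836/391 = 233815.33.
County 1: 3406²·(1 − 601/3406)·1.051/601 = 16707.28.
Sum = 1.8889462 × 10^6.
SE = √(1.8889462 × 10^6) = 1374.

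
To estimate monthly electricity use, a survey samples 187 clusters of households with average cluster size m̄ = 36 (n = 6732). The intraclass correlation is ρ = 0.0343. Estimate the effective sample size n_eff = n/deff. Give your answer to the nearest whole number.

3059

deff = 1 + (36 − 1)·0.0343 = 1 + 1.2005 = 2.2005.
n_eff = 6732 / 2.2005 = 3059.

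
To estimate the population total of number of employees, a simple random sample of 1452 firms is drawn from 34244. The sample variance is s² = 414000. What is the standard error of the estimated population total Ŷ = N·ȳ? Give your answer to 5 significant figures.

565840

Var(Ŷ) = N²·Var(ȳ) = N²·(1 − n/N)·s²/n.
f = 1452/34244 = 0.04240159; Var(ȳ) = 0.95759841·414000/1452 = 273.03426.
Var(Ŷ) = 34244² · 273.03426 = 3.2017404 × 10^11.
SE(Ŷ) = √(3.2017404 × 10^11) = 565840.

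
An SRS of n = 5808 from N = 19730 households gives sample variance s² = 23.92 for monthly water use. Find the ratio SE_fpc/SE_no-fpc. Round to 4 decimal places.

0.8400

f = n/N = 5808/19730 = 0.29437405.
SE_no-fpc = √(s²/n) = 0.064175208; SE_fpc = √((1−f)s²/n) = 0.053908166.
Ratio = √(1−f) = 0.84001545.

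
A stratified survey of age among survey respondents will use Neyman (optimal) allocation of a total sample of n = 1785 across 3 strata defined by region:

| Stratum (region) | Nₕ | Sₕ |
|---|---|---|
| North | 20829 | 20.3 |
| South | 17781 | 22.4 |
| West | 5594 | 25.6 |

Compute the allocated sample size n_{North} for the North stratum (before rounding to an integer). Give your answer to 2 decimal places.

Neyman allocation: nₕ = n·NₕSₕ / Σⱼ NⱼSⱼ.
Σ NⱼSⱼ = 20829·20.3 + 17781·22.4 + 5594·25.6 = 964329.5.
n_{North} = 1785·20829·20.3 / 964329.5 = 782.67.

782.67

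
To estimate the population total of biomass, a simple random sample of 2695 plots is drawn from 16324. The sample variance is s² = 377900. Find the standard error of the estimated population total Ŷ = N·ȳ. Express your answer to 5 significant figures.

176630

Var(Ŷ) = N²·Var(ȳ) = N²·(1 − n/N)·s²/n.
f = 2695/16324 = 0.16509434; Var(ȳ) = 0.83490566·377900/2695 = 117.07267.
Var(Ŷ) = 16324² · 117.07267 = 3.1196703 × 10^10.
SE(Ŷ) = √(3.1196703 × 10^10) = 176630.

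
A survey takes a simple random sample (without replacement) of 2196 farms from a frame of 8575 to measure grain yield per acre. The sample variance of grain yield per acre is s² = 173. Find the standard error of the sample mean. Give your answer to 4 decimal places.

0.2421

Under SRS without replacement, Var(ȳ) = (1 − f)·s²/n with f = n/N = 2196/8575 = 0.25609329.
Var(ȳ) = (1 − 0.25609329)·173/2196 = 0.74390671·0.078779599 = 0.058604672.
SE(ȳ) = √(0.058604672) = 0.2421.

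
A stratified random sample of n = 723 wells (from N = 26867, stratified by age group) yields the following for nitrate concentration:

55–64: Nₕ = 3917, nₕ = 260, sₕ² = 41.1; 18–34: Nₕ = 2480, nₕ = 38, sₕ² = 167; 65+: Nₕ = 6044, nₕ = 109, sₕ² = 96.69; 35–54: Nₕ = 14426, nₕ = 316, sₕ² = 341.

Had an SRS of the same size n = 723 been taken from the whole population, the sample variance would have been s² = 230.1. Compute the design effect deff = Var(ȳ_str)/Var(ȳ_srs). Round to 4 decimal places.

Var(ȳ_str) = Σ Wₕ²(1−fₕ)sₕ²/nₕ with Wₕ = Nₕ/26867:
  55–64: (3917/26867)²·(1−260/3917)·41.1/260 = 0.0031369576
  18–34: (2480/26867)²·(1−38/2480)·167/38 = 0.03687159
  65+: (6044/26867)²·(1−109/6044)·96.69/109 = 0.044082061
  35–54: (14426/26867)²·(1−316/14426)·341/316 = 0.30429995
  → Var(ȳ_str) = 0.38839056.
Var(ȳ_srs) = (1 − 723/26867)·230.1/723 = 0.30969285.
deff = 0.38839056 / 0.30969285 = 1.2541.

1.2541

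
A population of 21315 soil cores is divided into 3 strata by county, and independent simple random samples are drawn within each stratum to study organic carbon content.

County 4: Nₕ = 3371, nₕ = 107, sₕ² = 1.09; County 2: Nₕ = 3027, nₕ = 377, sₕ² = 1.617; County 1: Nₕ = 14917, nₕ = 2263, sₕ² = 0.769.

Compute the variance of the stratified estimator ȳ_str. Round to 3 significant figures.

Var(ȳ_str) = Σₕ Wₕ²(1 − fₕ)sₕ²/nₕ with Wₕ = Nₕ/N, N = 21315.
County 4: Wₕ = 0.15815154; term = 0.15815154²·(1 − 0.03174132)·1.09/107 = 2.467067 × 10^-4.
County 2: Wₕ = 0.14201267; term = 0.14201267²·(1 − 0.12454575)·1.617/377 = 7.5727966 × 10^-5.
County 1: Wₕ = 0.69983580; term = 0.69983580²·(1 − 0.15170611)·0.769/2263 = 1.4118236 × 10^-4.
Sum = 4.6361703 × 10^-4.

4.64 × 10^-4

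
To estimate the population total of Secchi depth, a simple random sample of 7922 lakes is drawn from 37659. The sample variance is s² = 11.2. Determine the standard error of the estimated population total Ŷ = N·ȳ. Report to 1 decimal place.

Var(Ŷ) = N²·Var(ȳ) = N²·(1 − n/N)·s²/n.
f = 7922/37659 = 0.21036140; Var(ȳ) = 0.78963860·11.2/7922 = 0.0011163787.
Var(Ŷ) = 37659² · 0.0011163787 = 1.5832486 × 10^6.
SE(Ŷ) = √(1.5832486 × 10^6) = 1258.3.

1258.3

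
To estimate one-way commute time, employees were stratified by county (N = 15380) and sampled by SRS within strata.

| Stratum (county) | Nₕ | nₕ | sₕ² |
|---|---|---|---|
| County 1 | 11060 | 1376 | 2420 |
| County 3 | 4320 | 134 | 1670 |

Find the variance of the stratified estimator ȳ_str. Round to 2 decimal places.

1.75

Var(ȳ_str) = Σₕ Wₕ²(1 − fₕ)sₕ²/nₕ with Wₕ = Nₕ/N, N = 15380.
County 1: Wₕ = 0.71911573; term = 0.71911573²·(1 − 0.12441230)·2420/1376 = 0.796332.
County 3: Wₕ = 0.28088427; term = 0.28088427²·(1 − 0.03101852)·1670/134 = 0.95275661.
Sum = 1.7490886.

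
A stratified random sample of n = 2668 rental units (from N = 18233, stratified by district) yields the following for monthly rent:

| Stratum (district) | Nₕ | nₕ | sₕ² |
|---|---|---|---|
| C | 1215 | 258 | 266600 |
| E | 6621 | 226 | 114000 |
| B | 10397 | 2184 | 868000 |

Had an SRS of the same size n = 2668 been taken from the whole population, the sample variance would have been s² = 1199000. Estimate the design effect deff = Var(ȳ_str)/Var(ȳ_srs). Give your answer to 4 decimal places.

0.4430

Var(ȳ_str) = Σ Wₕ²(1−fₕ)sₕ²/nₕ with Wₕ = Nₕ/18233:
  C: (1215/18233)²·(1−258/1215)·266600/258 = 3.6142017
  E: (6621/18233)²·(1−226/6621)·114000/226 = 64.245732
  B: (10397/18233)²·(1−2184/10397)·868000/2184 = 102.08471
  → Var(ȳ_str) = 169.94464.
Var(ȳ_srs) = (1 − 2668/18233)·1199000/2668 = 383.64041.
deff = 169.94464 / 383.64041 = 0.4430.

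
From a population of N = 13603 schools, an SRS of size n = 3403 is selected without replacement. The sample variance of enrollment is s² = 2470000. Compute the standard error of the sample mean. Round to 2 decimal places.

23.33

Under SRS without replacement, Var(ȳ) = (1 − f)·s²/n with f = n/N = 3403/13603 = 0.25016540.
Var(ȳ) = (1 − 0.25016540)·2470000/3403 = 0.74983460·725.83015 = 544.25256.
SE(ȳ) = √(544.25256) = 23.33.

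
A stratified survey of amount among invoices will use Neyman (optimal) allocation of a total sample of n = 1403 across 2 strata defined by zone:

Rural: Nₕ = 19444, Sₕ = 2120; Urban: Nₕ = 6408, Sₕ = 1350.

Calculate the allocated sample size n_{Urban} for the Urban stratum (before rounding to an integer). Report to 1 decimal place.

Neyman allocation: nₕ = n·NₕSₕ / Σⱼ NⱼSⱼ.
Σ NⱼSⱼ = 19444·2120 + 6408·1350 = 4.987208 × 10^7.
n_{Urban} = 1403·6408·1350 / (4.987208 × 10^7) = 243.4.

243.4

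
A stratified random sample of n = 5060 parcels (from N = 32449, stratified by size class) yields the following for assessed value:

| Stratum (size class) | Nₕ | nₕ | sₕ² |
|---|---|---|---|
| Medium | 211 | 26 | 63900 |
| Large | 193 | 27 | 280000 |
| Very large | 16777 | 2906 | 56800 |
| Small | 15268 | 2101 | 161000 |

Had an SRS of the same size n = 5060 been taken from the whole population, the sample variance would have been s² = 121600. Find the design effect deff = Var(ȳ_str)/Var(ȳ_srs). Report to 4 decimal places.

0.9543

Var(ȳ_str) = Σ Wₕ²(1−fₕ)sₕ²/nₕ with Wₕ = Nₕ/32449:
  Medium: (211/32449)²·(1−26/211)·63900/26 = 0.09111273
  Large: (193/32449)²·(1−27/193)·280000/27 = 0.31554189
  Very large: (16777/32449)²·(1−2906/16777)·56800/2906 = 4.3198848
  Small: (15268/32449)²·(1−2101/15268)·161000/2101 = 14.630736
  → Var(ȳ_str) = 19.357275.
Var(ȳ_srs) = (1 − 5060/32449)·121600/5060 = 20.284202.
deff = 19.357275 / 20.284202 = 0.9543.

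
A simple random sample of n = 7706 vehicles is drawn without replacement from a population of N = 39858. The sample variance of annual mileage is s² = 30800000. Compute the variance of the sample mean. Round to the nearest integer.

Under SRS without replacement, Var(ȳ) = (1 − f)·s²/n with f = n/N = 7706/39858 = 0.19333634.
Var(ȳ) = (1 − 0.19333634)·30800000/7706 = 0.80666366·3996.8855 = 3224.1423.

3224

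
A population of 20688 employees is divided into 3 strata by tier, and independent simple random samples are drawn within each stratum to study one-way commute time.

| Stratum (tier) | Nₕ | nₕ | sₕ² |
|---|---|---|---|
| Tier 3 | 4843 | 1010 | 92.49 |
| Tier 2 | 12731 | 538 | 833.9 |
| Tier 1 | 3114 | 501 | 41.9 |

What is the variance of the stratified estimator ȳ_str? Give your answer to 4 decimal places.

Var(ȳ_str) = Σₕ Wₕ²(1 − fₕ)sₕ²/nₕ with Wₕ = Nₕ/N, N = 20688.
Tier 3: Wₕ = 0.23409706; term = 0.23409706²·(1 − 0.20854842)·92.49/1010 = 0.0039718211.
Tier 2: Wₕ = 0.61538090; term = 0.61538090²·(1 − 0.04225905)·833.9/538 = 0.56217014.
Tier 1: Wₕ = 0.15052204; term = 0.15052204²·(1 − 0.16088632)·41.9/501 = 0.0015900006.
Sum = 0.56773196.

0.5677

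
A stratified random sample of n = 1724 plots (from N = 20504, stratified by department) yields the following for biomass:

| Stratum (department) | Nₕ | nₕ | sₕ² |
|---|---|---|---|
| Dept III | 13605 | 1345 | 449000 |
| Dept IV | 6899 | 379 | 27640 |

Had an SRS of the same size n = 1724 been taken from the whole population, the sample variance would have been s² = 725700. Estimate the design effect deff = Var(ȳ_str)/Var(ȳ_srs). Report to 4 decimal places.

Var(ȳ_str) = Σ Wₕ²(1−fₕ)sₕ²/nₕ with Wₕ = Nₕ/20504:
  Dept III: (13605/20504)²·(1−1345/13605)·449000/1345 = 132.4451
  Dept IV: (6899/20504)²·(1−379/6899)·27640/379 = 7.8028882
  → Var(ȳ_str) = 140.24799.
Var(ȳ_srs) = (1 − 1724/20504)·725700/1724 = 385.54658.
deff = 140.24799 / 385.54658 = 0.3638.

0.3638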